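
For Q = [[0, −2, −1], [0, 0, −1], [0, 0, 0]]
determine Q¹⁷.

Q is strictly triangular, hence nilpotent: Q³ = 0, so Q¹⁷ = 0.

[[0, 0, 0], [0, 0, 0], [0, 0, 0]]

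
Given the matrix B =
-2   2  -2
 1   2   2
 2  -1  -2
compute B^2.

[[2, 2, 12], [4, 4, -2], [-9, 4, -2]]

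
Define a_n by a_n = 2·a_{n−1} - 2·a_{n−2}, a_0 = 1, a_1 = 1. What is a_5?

With companion matrix T = [[2, -2], [1, 0]], [a_n, a_{n−1}]ᵀ = T·[a_{n−1}, a_{n−2}]ᵀ, so [a_5, a_4]ᵀ = T⁴·[a_1, a_0]ᵀ.
T⁴ = [[-4, 0], [0, -4]], giving [a_5, a_4]ᵀ = [[-4], [-4]].

-4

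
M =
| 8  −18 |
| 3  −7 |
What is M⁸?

tr M = 1 and det M = −2, so the characteristic polynomial is λ² − (1)λ + (−2) with roots 2 and −1.
Eigenvectors give P = [[−3, 2], [−1, 1]] with P⁻¹ = [[−1, 2], [−1, 3]], and M = P·diag(2, −1)·P⁻¹.
Then M⁸ = P·diag(256, 1)·P⁻¹ = [[−768, 2], [−256, 1]] · [[−1, 2], [−1, 3]] = [[766, −1530], [255, −509]].

[[766, −1530], [255, −509]]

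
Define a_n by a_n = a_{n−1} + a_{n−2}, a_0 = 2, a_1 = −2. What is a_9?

With companion matrix Q = [[1, 1], [1, 0]], [a_n, a_{n−1}]ᵀ = Q·[a_{n−1}, a_{n−2}]ᵀ, so [a_9, a_8]ᵀ = Q^8·[a_1, a_0]ᵀ.
Q^8 = [[34, 21], [21, 13]], giving [a_9, a_8]ᵀ = [[−26], [−16]].

−26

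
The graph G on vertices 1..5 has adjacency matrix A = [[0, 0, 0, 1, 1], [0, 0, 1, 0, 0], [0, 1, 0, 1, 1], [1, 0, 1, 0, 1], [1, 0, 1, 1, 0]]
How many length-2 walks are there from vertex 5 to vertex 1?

1

The number of length-2 walks from vertex 5 to vertex 1 is entry (5,1) of A², where A is the adjacency matrix.
A² = [[2, 0, 2, 1, 1], [0, 1, 0, 1, 1], [2, 0, 3, 1, 1], [1, 1, 1, 3, 2], [1, 1, 1, 2, 3]]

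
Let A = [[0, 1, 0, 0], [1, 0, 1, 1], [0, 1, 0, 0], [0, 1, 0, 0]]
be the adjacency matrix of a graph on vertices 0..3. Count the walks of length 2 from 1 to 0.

The number of length-2 walks from vertex 1 to vertex 0 is entry (1,0) of A^2, where A is the adjacency matrix.
A^2 = [[1, 0, 1, 1], [0, 3, 0, 0], [1, 0, 1, 1], [1, 0, 1, 1]]

0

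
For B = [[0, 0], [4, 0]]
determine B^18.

B is strictly triangular, hence nilpotent: B^2 = 0, so B^18 = 0.

[[0, 0], [0, 0]]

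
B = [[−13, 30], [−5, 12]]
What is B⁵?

[[−793, 1650], [−275, 582]]

tr B = −1 and det B = −6, so the characteristic polynomial is λ² − (−1)λ + (−6) with roots −3 and 2.
Eigenvectors give P = [[3, −2], [1, −1]] with P⁻¹ = [[1, −2], [1, −3]], and B = P·diag(−3, 2)·P⁻¹.
Then B⁵ = P·diag(−243, 32)·P⁻¹ = [[−729, −64], [−243, −32]] · [[1, −2], [1, −3]] = [[−793, 1650], [−275, 582]].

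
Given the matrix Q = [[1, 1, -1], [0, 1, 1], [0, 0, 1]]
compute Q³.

[[1, 3, 0], [0, 1, 3], [0, 0, 1]]

Q = I + N where N = [[0, 1, -1], [0, 0, 1], [0, 0, 0]] is strictly upper-triangular, so N³ = 0.
(I + N)³ = I + 3·N + 3·N² = [[1, 3, 0], [0, 1, 3], [0, 0, 1]].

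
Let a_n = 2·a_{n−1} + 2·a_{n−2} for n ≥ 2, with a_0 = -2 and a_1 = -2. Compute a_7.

-1136

With companion matrix T = [[2, 2], [1, 0]], [a_n, a_{n−1}]ᵀ = T·[a_{n−1}, a_{n−2}]ᵀ, so [a_7, a_6]ᵀ = T⁶·[a_1, a_0]ᵀ.
T⁶ = [[328, 240], [120, 88]], giving [a_7, a_6]ᵀ = [[-1136], [-416]].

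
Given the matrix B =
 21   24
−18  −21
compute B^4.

[[81, 0], [0, 81]]

tr B = 0 and det B = −9, so the characteristic polynomial is λ² − (0)λ + (−9) with roots 3 and −3.
Eigenvectors give P = [[4, 1], [−3, −1]] with P⁻¹ = [[1, 1], [−3, −4]], and B = P·diag(3, −3)·P⁻¹.
Then B^4 = P·diag(81, 81)·P⁻¹ = [[324, 81], [−243, −81]] · [[1, 1], [−3, −4]] = [[81, 0], [0, 81]].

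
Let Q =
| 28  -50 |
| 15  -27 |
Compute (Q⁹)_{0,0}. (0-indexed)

120658

tr Q = 1 and det Q = -6, so the characteristic polynomial is λ² − (1)λ + (-6) with roots 3 and -2.
Eigenvectors give P = [[2, -5], [1, -3]] with P⁻¹ = [[3, -5], [1, -2]], and Q = P·diag(3, -2)·P⁻¹.
Then Q⁹ = P·diag(19683, -512)·P⁻¹ = [[39366, 2560], [19683, 1536]] · [[3, -5], [1, -2]] = [[120658, -201950], [60585, -101487]].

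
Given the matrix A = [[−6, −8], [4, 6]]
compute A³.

tr A = 0 and det A = −4, so the characteristic polynomial is λ² − (0)λ + (−4) with roots −2 and 2.
Eigenvectors give P = [[2, −1], [−1, 1]] with P⁻¹ = [[1, 1], [1, 2]], and A = P·diag(−2, 2)·P⁻¹.
Then A³ = P·diag(−8, 8)·P⁻¹ = [[−16, −8], [8, 8]] · [[1, 1], [1, 2]] = [[−24, −32], [16, 24]].

[[−24, −32], [16, 24]]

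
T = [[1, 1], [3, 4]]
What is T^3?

T^2 = [[4, 5], [15, 19]]
T^3 = [[19, 24], [72, 91]]

[[19, 24], [72, 91]]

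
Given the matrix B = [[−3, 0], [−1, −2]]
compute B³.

[[−27, 0], [−19, −8]]

tr B = −5 and det B = 6, so the characteristic polynomial is λ² − (−5)λ + (6) with roots −3 and −2.
Eigenvectors give P = [[1, 0], [1, −1]] with P⁻¹ = [[1, 0], [1, −1]], and B = P·diag(−3, −2)·P⁻¹.
Then B³ = P·diag(−27, −8)·P⁻¹ = [[−27, 0], [−27, 8]] · [[1, 0], [1, −1]] = [[−27, 0], [−19, −8]].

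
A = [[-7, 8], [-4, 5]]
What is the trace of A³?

-26

tr A = -2 and det A = -3, so the characteristic polynomial is λ² − (-2)λ + (-3) with roots -3 and 1.
Eigenvectors give P = [[2, 1], [1, 1]] with P⁻¹ = [[1, -1], [-1, 2]], and A = P·diag(-3, 1)·P⁻¹.
Then A³ = P·diag(-27, 1)·P⁻¹ = [[-54, 1], [-27, 1]] · [[1, -1], [-1, 2]] = [[-55, 56], [-28, 29]].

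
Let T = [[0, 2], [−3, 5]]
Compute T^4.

tr T = 5 and det T = 6, so the characteristic polynomial is λ² − (5)λ + (6) with roots 2 and 3.
Eigenvectors give P = [[1, −2], [1, −3]] with P⁻¹ = [[3, −2], [1, −1]], and T = P·diag(2, 3)·P⁻¹.
Then T^4 = P·diag(16, 81)·P⁻¹ = [[16, −162], [16, −243]] · [[3, −2], [1, −1]] = [[−114, 130], [−195, 211]].

[[−114, 130], [−195, 211]]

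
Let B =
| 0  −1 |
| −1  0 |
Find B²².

B² = I (check: tr B = 0 and det B = −1), so B²² = I since 22 is even.

[[1, 0], [0, 1]]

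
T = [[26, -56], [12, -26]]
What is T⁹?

[[6656, -14336], [3072, -6656]]

tr T = 0 and det T = -4, so the characteristic polynomial is λ² − (0)λ + (-4) with roots -2 and 2.
Eigenvectors give P = [[-2, 7], [-1, 3]] with P⁻¹ = [[3, -7], [1, -2]], and T = P·diag(-2, 2)·P⁻¹.
Then T⁹ = P·diag(-512, 512)·P⁻¹ = [[1024, 3584], [512, 1536]] · [[3, -7], [1, -2]] = [[6656, -14336], [3072, -6656]].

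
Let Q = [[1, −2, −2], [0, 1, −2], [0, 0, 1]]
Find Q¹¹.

[[1, −22, 198], [0, 1, −22], [0, 0, 1]]

Q = I + N where N = [[0, −2, −2], [0, 0, −2], [0, 0, 0]] is strictly upper-triangular, so N³ = 0.
(I + N)¹¹ = I + 11·N + 55·N² = [[1, −22, 198], [0, 1, −22], [0, 0, 1]].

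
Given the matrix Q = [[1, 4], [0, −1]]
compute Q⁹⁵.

Q² = I (check: tr Q = 0 and det Q = −1), so Q⁹⁵ = Q since 95 is odd.

[[1, 4], [0, −1]]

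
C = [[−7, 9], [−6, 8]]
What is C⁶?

tr C = 1 and det C = −2, so the characteristic polynomial is λ² − (1)λ + (−2) with roots 2 and −1.
Eigenvectors give P = [[1, 3], [1, 2]] with P⁻¹ = [[−2, 3], [1, −1]], and C = P·diag(2, −1)·P⁻¹.
Then C⁶ = P·diag(64, 1)·P⁻¹ = [[64, 3], [64, 2]] · [[−2, 3], [1, −1]] = [[−125, 189], [−126, 190]].

[[−125, 189], [−126, 190]]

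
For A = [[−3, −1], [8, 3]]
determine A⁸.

[[1, 0], [0, 1]]

A² = I (check: tr A = 0 and det A = −1), so A⁸ = I since 8 is even.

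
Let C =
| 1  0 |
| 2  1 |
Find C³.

C = I + N where N = [[0, 0], [2, 0]] is strictly lower-triangular, so N² = 0.
(I + N)³ = I + 3·N = [[1, 0], [6, 1]].

[[1, 0], [6, 1]]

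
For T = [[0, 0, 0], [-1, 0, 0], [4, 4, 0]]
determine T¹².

T is strictly triangular, hence nilpotent: T³ = 0, so T¹² = 0.

[[0, 0, 0], [0, 0, 0], [0, 0, 0]]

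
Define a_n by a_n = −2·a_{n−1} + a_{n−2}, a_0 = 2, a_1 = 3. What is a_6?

With companion matrix M = [[−2, 1], [1, 0]], [a_n, a_{n−1}]ᵀ = M·[a_{n−1}, a_{n−2}]ᵀ, so [a_6, a_5]ᵀ = M^5·[a_1, a_0]ᵀ.
M^5 = [[−70, 29], [29, −12]], giving [a_6, a_5]ᵀ = [[−152], [63]].

−152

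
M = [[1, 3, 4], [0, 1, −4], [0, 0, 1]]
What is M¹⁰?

M = I + N where N = [[0, 3, 4], [0, 0, −4], [0, 0, 0]] is strictly upper-triangular, so N³ = 0.
(I + N)¹⁰ = I + 10·N + 45·N² = [[1, 30, −500], [0, 1, −40], [0, 0, 1]].

[[1, 30, −500], [0, 1, −40], [0, 0, 1]]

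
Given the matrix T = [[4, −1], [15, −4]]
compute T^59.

T² = I (check: tr T = 0 and det T = −1), so T^59 = T since 59 is odd.

[[4, −1], [15, −4]]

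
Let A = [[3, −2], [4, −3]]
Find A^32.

[[1, 0], [0, 1]]

A² = I (check: tr A = 0 and det A = −1), so A^32 = I since 32 is even.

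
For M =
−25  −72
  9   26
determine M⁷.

[[−1033, −3096], [387, 1160]]

tr M = 1 and det M = −2, so the characteristic polynomial is λ² − (1)λ + (−2) with roots −1 and 2.
Eigenvectors give P = [[3, 8], [−1, −3]] with P⁻¹ = [[3, 8], [−1, −3]], and M = P·diag(−1, 2)·P⁻¹.
Then M⁷ = P·diag(−1, 128)·P⁻¹ = [[−3, 1024], [1, −384]] · [[3, 8], [−1, −3]] = [[−1033, −3096], [387, 1160]].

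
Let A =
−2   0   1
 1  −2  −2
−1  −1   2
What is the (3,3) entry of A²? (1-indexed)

5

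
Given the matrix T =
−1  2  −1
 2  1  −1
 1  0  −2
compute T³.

T² = [[4, 0, 1], [−1, 5, −1], [−3, 2, 3]]
T³ = [[−3, 8, −6], [10, 3, −2], [10, −4, −5]]

[[−3, 8, −6], [10, 3, −2], [10, −4, −5]]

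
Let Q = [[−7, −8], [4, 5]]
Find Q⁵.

[[−487, −488], [244, 245]]

tr Q = −2 and det Q = −3, so the characteristic polynomial is λ² − (−2)λ + (−3) with roots −3 and 1.
Eigenvectors give P = [[−2, 1], [1, −1]] with P⁻¹ = [[−1, −1], [−1, −2]], and Q = P·diag(−3, 1)·P⁻¹.
Then Q⁵ = P·diag(−243, 1)·P⁻¹ = [[486, 1], [−243, −1]] · [[−1, −1], [−1, −2]] = [[−487, −488], [244, 245]].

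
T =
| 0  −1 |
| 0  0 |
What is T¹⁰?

T is strictly triangular, hence nilpotent: T² = 0, so T¹⁰ = 0.

[[0, 0], [0, 0]]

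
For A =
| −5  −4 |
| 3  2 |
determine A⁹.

[[−2045, −2044], [1533, 1532]]

tr A = −3 and det A = 2, so the characteristic polynomial is λ² − (−3)λ + (2) with roots −1 and −2.
Eigenvectors give P = [[1, 4], [−1, −3]] with P⁻¹ = [[−3, −4], [1, 1]], and A = P·diag(−1, −2)·P⁻¹.
Then A⁹ = P·diag(−1, −512)·P⁻¹ = [[−1, −2048], [1, 1536]] · [[−3, −4], [1, 1]] = [[−2045, −2044], [1533, 1532]].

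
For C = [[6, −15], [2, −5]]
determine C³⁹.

C² = C (a projection; rank 1, trace 1), so C³⁹ = C.

[[6, −15], [2, −5]]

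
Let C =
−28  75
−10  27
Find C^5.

tr C = −1 and det C = −6, so the characteristic polynomial is λ² − (−1)λ + (−6) with roots −3 and 2.
Eigenvectors give P = [[−3, −5], [−1, −2]] with P⁻¹ = [[−2, 5], [1, −3]], and C = P·diag(−3, 2)·P⁻¹.
Then C^5 = P·diag(−243, 32)·P⁻¹ = [[729, −160], [243, −64]] · [[−2, 5], [1, −3]] = [[−1618, 4125], [−550, 1407]].

[[−1618, 4125], [−550, 1407]]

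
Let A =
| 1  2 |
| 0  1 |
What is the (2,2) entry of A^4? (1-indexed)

A = I + N where N = [[0, 2], [0, 0]] is strictly upper-triangular, so N^2 = 0.
(I + N)^4 = I + 4·N = [[1, 8], [0, 1]].

1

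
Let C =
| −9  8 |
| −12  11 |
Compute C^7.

[[−4377, 4376], [−6564, 6563]]

tr C = 2 and det C = −3, so the characteristic polynomial is λ² − (2)λ + (−3) with roots −1 and 3.
Eigenvectors give P = [[1, −2], [1, −3]] with P⁻¹ = [[3, −2], [1, −1]], and C = P·diag(−1, 3)·P⁻¹.
Then C^7 = P·diag(−1, 2187)·P⁻¹ = [[−1, −4374], [−1, −6561]] · [[3, −2], [1, −1]] = [[−4377, 4376], [−6564, 6563]].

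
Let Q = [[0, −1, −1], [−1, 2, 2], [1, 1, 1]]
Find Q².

[[0, −3, −3], [0, 7, 7], [0, 2, 2]]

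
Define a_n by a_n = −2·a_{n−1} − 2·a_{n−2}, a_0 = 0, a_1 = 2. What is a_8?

0

With companion matrix M = [[−2, −2], [1, 0]], [a_n, a_{n−1}]ᵀ = M·[a_{n−1}, a_{n−2}]ᵀ, so [a_8, a_7]ᵀ = M⁷·[a_1, a_0]ᵀ.
M⁷ = [[0, 16], [−8, −16]], giving [a_8, a_7]ᵀ = [[0], [−16]].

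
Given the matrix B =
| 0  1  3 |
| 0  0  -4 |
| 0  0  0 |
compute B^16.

[[0, 0, 0], [0, 0, 0], [0, 0, 0]]

B is strictly triangular, hence nilpotent: B^3 = 0, so B^16 = 0.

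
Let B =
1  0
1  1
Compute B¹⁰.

[[1, 0], [10, 1]]

B = I + N where N = [[0, 0], [1, 0]] is strictly lower-triangular, so N² = 0.
(I + N)¹⁰ = I + 10·N = [[1, 0], [10, 1]].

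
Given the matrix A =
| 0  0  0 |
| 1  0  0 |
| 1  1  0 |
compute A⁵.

[[0, 0, 0], [0, 0, 0], [0, 0, 0]]

A is strictly triangular, hence nilpotent: A³ = 0, so A⁵ = 0.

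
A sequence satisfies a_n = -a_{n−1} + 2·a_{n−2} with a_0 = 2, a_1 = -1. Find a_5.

-31

With companion matrix A = [[-1, 2], [1, 0]], [a_n, a_{n−1}]ᵀ = A·[a_{n−1}, a_{n−2}]ᵀ, so [a_5, a_4]ᵀ = A⁴·[a_1, a_0]ᵀ.
A⁴ = [[11, -10], [-5, 6]], giving [a_5, a_4]ᵀ = [[-31], [17]].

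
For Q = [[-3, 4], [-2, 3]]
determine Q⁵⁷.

Q² = I (check: tr Q = 0 and det Q = -1), so Q⁵⁷ = Q since 57 is odd.

[[-3, 4], [-2, 3]]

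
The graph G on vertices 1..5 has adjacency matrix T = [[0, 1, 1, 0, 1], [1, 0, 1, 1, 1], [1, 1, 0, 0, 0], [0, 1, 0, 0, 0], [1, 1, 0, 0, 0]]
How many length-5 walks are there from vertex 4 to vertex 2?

The number of length-5 walks from vertex 4 to vertex 2 is entry (4,2) of T^5, where T is the adjacency matrix.
T^2 = [[3, 2, 1, 1, 1], [2, 4, 1, 0, 1], [1, 1, 2, 1, 2], [1, 0, 1, 1, 1], [1, 1, 2, 1, 2]]
T^3 = [[4, 6, 5, 2, 5], [6, 4, 6, 4, 6], [5, 6, 2, 1, 2], [2, 4, 1, 0, 1], [5, 6, 2, 1, 2]]
T^4 = [[16, 16, 10, 6, 10], [16, 22, 10, 4, 10], [10, 10, 11, 6, 11], [6, 4, 6, 4, 6], [10, 10, 11, 6, 11]]
T^5 = [[36, 42, 32, 16, 32], [42, 40, 38, 22, 38], [32, 38, 20, 10, 20], [16, 22, 10, 4, 10], [32, 38, 20, 10, 20]]

22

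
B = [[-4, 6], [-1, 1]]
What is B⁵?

[[-94, 186], [-31, 61]]

tr B = -3 and det B = 2, so the characteristic polynomial is λ² − (-3)λ + (2) with roots -2 and -1.
Eigenvectors give P = [[-3, 2], [-1, 1]] with P⁻¹ = [[-1, 2], [-1, 3]], and B = P·diag(-2, -1)·P⁻¹.
Then B⁵ = P·diag(-32, -1)·P⁻¹ = [[96, -2], [32, -1]] · [[-1, 2], [-1, 3]] = [[-94, 186], [-31, 61]].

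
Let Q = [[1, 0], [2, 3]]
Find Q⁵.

[[1, 0], [242, 243]]

tr Q = 4 and det Q = 3, so the characteristic polynomial is λ² − (4)λ + (3) with roots 3 and 1.
Eigenvectors give P = [[0, −1], [1, 1]] with P⁻¹ = [[1, 1], [−1, 0]], and Q = P·diag(3, 1)·P⁻¹.
Then Q⁵ = P·diag(243, 1)·P⁻¹ = [[0, −1], [243, 1]] · [[1, 1], [−1, 0]] = [[1, 0], [242, 243]].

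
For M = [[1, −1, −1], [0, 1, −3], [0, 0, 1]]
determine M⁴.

[[1, −4, 14], [0, 1, −12], [0, 0, 1]]

M = I + N where N = [[0, −1, −1], [0, 0, −3], [0, 0, 0]] is strictly upper-triangular, so N³ = 0.
(I + N)⁴ = I + 4·N + 6·N² = [[1, −4, 14], [0, 1, −12], [0, 0, 1]].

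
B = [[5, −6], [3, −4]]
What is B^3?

tr B = 1 and det B = −2, so the characteristic polynomial is λ² − (1)λ + (−2) with roots 2 and −1.
Eigenvectors give P = [[2, 1], [1, 1]] with P⁻¹ = [[1, −1], [−1, 2]], and B = P·diag(2, −1)·P⁻¹.
Then B^3 = P·diag(8, −1)·P⁻¹ = [[16, −1], [8, −1]] · [[1, −1], [−1, 2]] = [[17, −18], [9, −10]].

[[17, −18], [9, −10]]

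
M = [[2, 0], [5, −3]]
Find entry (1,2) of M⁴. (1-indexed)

tr M = −1 and det M = −6, so the characteristic polynomial is λ² − (−1)λ + (−6) with roots −3 and 2.
Eigenvectors give P = [[0, 1], [1, 1]] with P⁻¹ = [[−1, 1], [1, 0]], and M = P·diag(−3, 2)·P⁻¹.
Then M⁴ = P·diag(81, 16)·P⁻¹ = [[0, 16], [81, 16]] · [[−1, 1], [1, 0]] = [[16, 0], [−65, 81]].

0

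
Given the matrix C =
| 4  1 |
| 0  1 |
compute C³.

[[64, 21], [0, 1]]

C² = [[16, 5], [0, 1]]
C³ = [[64, 21], [0, 1]]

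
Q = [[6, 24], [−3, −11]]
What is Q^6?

tr Q = −5 and det Q = 6, so the characteristic polynomial is λ² − (−5)λ + (6) with roots −2 and −3.
Eigenvectors give P = [[−3, −8], [1, 3]] with P⁻¹ = [[−3, −8], [1, 3]], and Q = P·diag(−2, −3)·P⁻¹.
Then Q^6 = P·diag(64, 729)·P⁻¹ = [[−192, −5832], [64, 2187]] · [[−3, −8], [1, 3]] = [[−5256, −15960], [1995, 6049]].

[[−5256, −15960], [1995, 6049]]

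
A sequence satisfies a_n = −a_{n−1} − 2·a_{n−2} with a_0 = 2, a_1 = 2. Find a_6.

−6

With companion matrix T = [[−1, −2], [1, 0]], [a_n, a_{n−1}]ᵀ = T·[a_{n−1}, a_{n−2}]ᵀ, so [a_6, a_5]ᵀ = T⁵·[a_1, a_0]ᵀ.
T⁵ = [[−5, 2], [−1, −6]], giving [a_6, a_5]ᵀ = [[−6], [−14]].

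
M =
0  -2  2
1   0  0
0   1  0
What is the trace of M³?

6

M² = [[-2, 2, 0], [0, -2, 2], [1, 0, 0]]
M³ = [[2, 4, -4], [-2, 2, 0], [0, -2, 2]]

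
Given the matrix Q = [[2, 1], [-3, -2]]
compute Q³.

[[2, 1], [-3, -2]]

Q² = I (check: tr Q = 0 and det Q = -1), so Q³ = Q since 3 is odd.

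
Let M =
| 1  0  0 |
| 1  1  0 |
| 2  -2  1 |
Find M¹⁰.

[[1, 0, 0], [10, 1, 0], [-70, -20, 1]]

M = I + N where N = [[0, 0, 0], [1, 0, 0], [2, -2, 0]] is strictly lower-triangular, so N³ = 0.
(I + N)¹⁰ = I + 10·N + 45·N² = [[1, 0, 0], [10, 1, 0], [-70, -20, 1]].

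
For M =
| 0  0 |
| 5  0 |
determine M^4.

M is strictly triangular, hence nilpotent: M^2 = 0, so M^4 = 0.

[[0, 0], [0, 0]]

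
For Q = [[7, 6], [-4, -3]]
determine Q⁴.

[[241, 240], [-160, -159]]

tr Q = 4 and det Q = 3, so the characteristic polynomial is λ² − (4)λ + (3) with roots 1 and 3.
Eigenvectors give P = [[-1, -3], [1, 2]] with P⁻¹ = [[2, 3], [-1, -1]], and Q = P·diag(1, 3)·P⁻¹.
Then Q⁴ = P·diag(1, 81)·P⁻¹ = [[-1, -243], [1, 162]] · [[2, 3], [-1, -1]] = [[241, 240], [-160, -159]].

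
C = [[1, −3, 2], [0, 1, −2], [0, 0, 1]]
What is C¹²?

C = I + N where N = [[0, −3, 2], [0, 0, −2], [0, 0, 0]] is strictly upper-triangular, so N³ = 0.
(I + N)¹² = I + 12·N + 66·N² = [[1, −36, 420], [0, 1, −24], [0, 0, 1]].

[[1, −36, 420], [0, 1, −24], [0, 0, 1]]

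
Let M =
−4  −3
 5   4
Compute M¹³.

[[−4, −3], [5, 4]]

M² = I (check: tr M = 0 and det M = −1), so M¹³ = M since 13 is odd.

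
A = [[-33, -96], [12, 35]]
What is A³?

[[-225, -672], [84, 251]]

tr A = 2 and det A = -3, so the characteristic polynomial is λ² − (2)λ + (-3) with roots 3 and -1.
Eigenvectors give P = [[-8, -3], [3, 1]] with P⁻¹ = [[1, 3], [-3, -8]], and A = P·diag(3, -1)·P⁻¹.
Then A³ = P·diag(27, -1)·P⁻¹ = [[-216, 3], [81, -1]] · [[1, 3], [-3, -8]] = [[-225, -672], [84, 251]].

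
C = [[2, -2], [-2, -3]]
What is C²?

[[8, 2], [2, 13]]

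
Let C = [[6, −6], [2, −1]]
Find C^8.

[[25476, −37830], [12610, −18659]]

tr C = 5 and det C = 6, so the characteristic polynomial is λ² − (5)λ + (6) with roots 2 and 3.
Eigenvectors give P = [[3, 2], [2, 1]] with P⁻¹ = [[−1, 2], [2, −3]], and C = P·diag(2, 3)·P⁻¹.
Then C^8 = P·diag(256, 6561)·P⁻¹ = [[768, 13122], [512, 6561]] · [[−1, 2], [2, −3]] = [[25476, −37830], [12610, −18659]].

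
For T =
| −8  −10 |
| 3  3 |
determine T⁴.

tr T = −5 and det T = 6, so the characteristic polynomial is λ² − (−5)λ + (6) with roots −3 and −2.
Eigenvectors give P = [[2, 5], [−1, −3]] with P⁻¹ = [[3, 5], [−1, −2]], and T = P·diag(−3, −2)·P⁻¹.
Then T⁴ = P·diag(81, 16)·P⁻¹ = [[162, 80], [−81, −48]] · [[3, 5], [−1, −2]] = [[406, 650], [−195, −309]].

[[406, 650], [−195, −309]]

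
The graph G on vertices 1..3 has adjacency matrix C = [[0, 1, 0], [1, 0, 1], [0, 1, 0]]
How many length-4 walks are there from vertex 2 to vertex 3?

The number of length-4 walks from vertex 2 to vertex 3 is entry (2,3) of C^4, where C is the adjacency matrix.
C^2 = [[1, 0, 1], [0, 2, 0], [1, 0, 1]]
C^3 = [[0, 2, 0], [2, 0, 2], [0, 2, 0]]
C^4 = [[2, 0, 2], [0, 4, 0], [2, 0, 2]]

0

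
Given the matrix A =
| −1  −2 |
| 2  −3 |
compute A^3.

[[19, −18], [18, 1]]

A^2 = [[−3, 8], [−8, 5]]
A^3 = [[19, −18], [18, 1]]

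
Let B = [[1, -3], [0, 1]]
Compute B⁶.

B = I + N where N = [[0, -3], [0, 0]] is strictly upper-triangular, so N² = 0.
(I + N)⁶ = I + 6·N = [[1, -18], [0, 1]].

[[1, -18], [0, 1]]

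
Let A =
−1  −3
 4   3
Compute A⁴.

A² = [[−11, −6], [8, −3]]
A³ = [[−13, 15], [−20, −33]]
A⁴ = [[73, 84], [−112, −39]]

[[73, 84], [−112, −39]]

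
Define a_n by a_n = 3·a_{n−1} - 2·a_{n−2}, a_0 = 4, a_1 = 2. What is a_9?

-1018

With companion matrix B = [[3, -2], [1, 0]], [a_n, a_{n−1}]ᵀ = B·[a_{n−1}, a_{n−2}]ᵀ, so [a_9, a_8]ᵀ = B⁸·[a_1, a_0]ᵀ.
B⁸ = [[511, -510], [255, -254]], giving [a_9, a_8]ᵀ = [[-1018], [-506]].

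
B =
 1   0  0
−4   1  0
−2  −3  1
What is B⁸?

[[1, 0, 0], [−32, 1, 0], [320, −24, 1]]

B = I + N where N = [[0, 0, 0], [−4, 0, 0], [−2, −3, 0]] is strictly lower-triangular, so N³ = 0.
(I + N)⁸ = I + 8·N + 28·N² = [[1, 0, 0], [−32, 1, 0], [320, −24, 1]].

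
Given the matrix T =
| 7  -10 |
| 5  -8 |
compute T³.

[[43, -70], [35, -62]]

tr T = -1 and det T = -6, so the characteristic polynomial is λ² − (-1)λ + (-6) with roots -3 and 2.
Eigenvectors give P = [[-1, -2], [-1, -1]] with P⁻¹ = [[1, -2], [-1, 1]], and T = P·diag(-3, 2)·P⁻¹.
Then T³ = P·diag(-27, 8)·P⁻¹ = [[27, -16], [27, -8]] · [[1, -2], [-1, 1]] = [[43, -70], [35, -62]].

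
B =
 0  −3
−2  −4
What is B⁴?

B² = [[6, 12], [8, 22]]
B³ = [[−24, −66], [−44, −112]]
B⁴ = [[132, 336], [224, 580]]

[[132, 336], [224, 580]]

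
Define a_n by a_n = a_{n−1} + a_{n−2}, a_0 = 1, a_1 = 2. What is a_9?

89

With companion matrix A = [[1, 1], [1, 0]], [a_n, a_{n−1}]ᵀ = A·[a_{n−1}, a_{n−2}]ᵀ, so [a_9, a_8]ᵀ = A⁸·[a_1, a_0]ᵀ.
A⁸ = [[34, 21], [21, 13]], giving [a_9, a_8]ᵀ = [[89], [55]].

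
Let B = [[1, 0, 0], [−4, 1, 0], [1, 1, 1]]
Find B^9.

B = I + N where N = [[0, 0, 0], [−4, 0, 0], [1, 1, 0]] is strictly lower-triangular, so N^3 = 0.
(I + N)^9 = I + 9·N + 36·N^2 = [[1, 0, 0], [−36, 1, 0], [−135, 9, 1]].

[[1, 0, 0], [−36, 1, 0], [−135, 9, 1]]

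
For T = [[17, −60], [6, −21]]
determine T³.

tr T = −4 and det T = 3, so the characteristic polynomial is λ² − (−4)λ + (3) with roots −1 and −3.
Eigenvectors give P = [[−10, 3], [−3, 1]] with P⁻¹ = [[−1, 3], [−3, 10]], and T = P·diag(−1, −3)·P⁻¹.
Then T³ = P·diag(−1, −27)·P⁻¹ = [[10, −81], [3, −27]] · [[−1, 3], [−3, 10]] = [[233, −780], [78, −261]].

[[233, −780], [78, −261]]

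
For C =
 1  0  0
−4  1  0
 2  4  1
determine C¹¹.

[[1, 0, 0], [−44, 1, 0], [−858, 44, 1]]

C = I + N where N = [[0, 0, 0], [−4, 0, 0], [2, 4, 0]] is strictly lower-triangular, so N³ = 0.
(I + N)¹¹ = I + 11·N + 55·N² = [[1, 0, 0], [−44, 1, 0], [−858, 44, 1]].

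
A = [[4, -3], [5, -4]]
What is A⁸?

A² = I (check: tr A = 0 and det A = -1), so A⁸ = I since 8 is even.

[[1, 0], [0, 1]]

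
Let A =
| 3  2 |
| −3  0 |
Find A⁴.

A² = [[3, 6], [−9, −6]]
A³ = [[−9, 6], [−9, −18]]
A⁴ = [[−45, −18], [27, −18]]

[[−45, −18], [27, −18]]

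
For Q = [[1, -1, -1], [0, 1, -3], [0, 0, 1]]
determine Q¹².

[[1, -12, 186], [0, 1, -36], [0, 0, 1]]

Q = I + N where N = [[0, -1, -1], [0, 0, -3], [0, 0, 0]] is strictly upper-triangular, so N³ = 0.
(I + N)¹² = I + 12·N + 66·N² = [[1, -12, 186], [0, 1, -36], [0, 0, 1]].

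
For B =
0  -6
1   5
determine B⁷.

[[-3990, -12354], [2059, 6305]]

tr B = 5 and det B = 6, so the characteristic polynomial is λ² − (5)λ + (6) with roots 2 and 3.
Eigenvectors give P = [[-3, -2], [1, 1]] with P⁻¹ = [[-1, -2], [1, 3]], and B = P·diag(2, 3)·P⁻¹.
Then B⁷ = P·diag(128, 2187)·P⁻¹ = [[-384, -4374], [128, 2187]] · [[-1, -2], [1, 3]] = [[-3990, -12354], [2059, 6305]].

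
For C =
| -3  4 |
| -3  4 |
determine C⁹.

C² = C (a projection; rank 1, trace 1), so C⁹ = C.

[[-3, 4], [-3, 4]]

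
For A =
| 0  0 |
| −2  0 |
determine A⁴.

[[0, 0], [0, 0]]

A is strictly triangular, hence nilpotent: A² = 0, so A⁴ = 0.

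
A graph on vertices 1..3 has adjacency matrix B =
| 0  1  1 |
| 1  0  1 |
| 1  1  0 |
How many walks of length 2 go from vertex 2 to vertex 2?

The number of length-2 walks from vertex 2 to vertex 2 is entry (2,2) of B^2, where B is the adjacency matrix.
B^2 = [[2, 1, 1], [1, 2, 1], [1, 1, 2]]

2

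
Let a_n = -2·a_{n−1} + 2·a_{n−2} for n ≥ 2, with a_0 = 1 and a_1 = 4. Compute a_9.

With companion matrix M = [[-2, 2], [1, 0]], [a_n, a_{n−1}]ᵀ = M·[a_{n−1}, a_{n−2}]ᵀ, so [a_9, a_8]ᵀ = M⁸·[a_1, a_0]ᵀ.
M⁸ = [[2448, -1792], [-896, 656]], giving [a_9, a_8]ᵀ = [[8000], [-2928]].

8000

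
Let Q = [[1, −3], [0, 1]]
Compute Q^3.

Q = I + N where N = [[0, −3], [0, 0]] is strictly upper-triangular, so N^2 = 0.
(I + N)^3 = I + 3·N = [[1, −9], [0, 1]].

[[1, −9], [0, 1]]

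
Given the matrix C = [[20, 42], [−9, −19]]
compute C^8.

tr C = 1 and det C = −2, so the characteristic polynomial is λ² − (1)λ + (−2) with roots 2 and −1.
Eigenvectors give P = [[7, −2], [−3, 1]] with P⁻¹ = [[1, 2], [3, 7]], and C = P·diag(2, −1)·P⁻¹.
Then C^8 = P·diag(256, 1)·P⁻¹ = [[1792, −2], [−768, 1]] · [[1, 2], [3, 7]] = [[1786, 3570], [−765, −1529]].

[[1786, 3570], [−765, −1529]]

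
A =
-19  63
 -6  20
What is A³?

[[-55, 189], [-18, 62]]

tr A = 1 and det A = -2, so the characteristic polynomial is λ² − (1)λ + (-2) with roots -1 and 2.
Eigenvectors give P = [[7, 3], [2, 1]] with P⁻¹ = [[1, -3], [-2, 7]], and A = P·diag(-1, 2)·P⁻¹.
Then A³ = P·diag(-1, 8)·P⁻¹ = [[-7, 24], [-2, 8]] · [[1, -3], [-2, 7]] = [[-55, 189], [-18, 62]].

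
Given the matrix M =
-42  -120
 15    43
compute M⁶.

tr M = 1 and det M = -6, so the characteristic polynomial is λ² − (1)λ + (-6) with roots 3 and -2.
Eigenvectors give P = [[-8, -3], [3, 1]] with P⁻¹ = [[1, 3], [-3, -8]], and M = P·diag(3, -2)·P⁻¹.
Then M⁶ = P·diag(729, 64)·P⁻¹ = [[-5832, -192], [2187, 64]] · [[1, 3], [-3, -8]] = [[-5256, -15960], [1995, 6049]].

[[-5256, -15960], [1995, 6049]]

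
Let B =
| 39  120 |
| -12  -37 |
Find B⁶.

[[7281, 21840], [-2184, -6551]]

tr B = 2 and det B = -3, so the characteristic polynomial is λ² − (2)λ + (-3) with roots -1 and 3.
Eigenvectors give P = [[-3, -10], [1, 3]] with P⁻¹ = [[3, 10], [-1, -3]], and B = P·diag(-1, 3)·P⁻¹.
Then B⁶ = P·diag(1, 729)·P⁻¹ = [[-3, -7290], [1, 2187]] · [[3, 10], [-1, -3]] = [[7281, 21840], [-2184, -6551]].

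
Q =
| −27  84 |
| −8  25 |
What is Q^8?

[[45921, −137760], [13120, −39359]]

tr Q = −2 and det Q = −3, so the characteristic polynomial is λ² − (−2)λ + (−3) with roots −3 and 1.
Eigenvectors give P = [[7, 3], [2, 1]] with P⁻¹ = [[1, −3], [−2, 7]], and Q = P·diag(−3, 1)·P⁻¹.
Then Q^8 = P·diag(6561, 1)·P⁻¹ = [[45927, 3], [13122, 1]] · [[1, −3], [−2, 7]] = [[45921, −137760], [13120, −39359]].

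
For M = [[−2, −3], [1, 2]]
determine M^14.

[[1, 0], [0, 1]]

M² = I (check: tr M = 0 and det M = −1), so M^14 = I since 14 is even.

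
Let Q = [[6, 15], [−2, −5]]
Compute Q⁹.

Q² = Q (a projection; rank 1, trace 1), so Q⁹ = Q.

[[6, 15], [−2, −5]]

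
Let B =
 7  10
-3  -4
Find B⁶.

tr B = 3 and det B = 2, so the characteristic polynomial is λ² − (3)λ + (2) with roots 2 and 1.
Eigenvectors give P = [[-2, -5], [1, 3]] with P⁻¹ = [[-3, -5], [1, 2]], and B = P·diag(2, 1)·P⁻¹.
Then B⁶ = P·diag(64, 1)·P⁻¹ = [[-128, -5], [64, 3]] · [[-3, -5], [1, 2]] = [[379, 630], [-189, -314]].

[[379, 630], [-189, -314]]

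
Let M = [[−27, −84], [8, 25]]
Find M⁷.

[[−15315, −45948], [4376, 13129]]

tr M = −2 and det M = −3, so the characteristic polynomial is λ² − (−2)λ + (−3) with roots −3 and 1.
Eigenvectors give P = [[−7, 3], [2, −1]] with P⁻¹ = [[−1, −3], [−2, −7]], and M = P·diag(−3, 1)·P⁻¹.
Then M⁷ = P·diag(−2187, 1)·P⁻¹ = [[15309, 3], [−4374, −1]] · [[−1, −3], [−2, −7]] = [[−15315, −45948], [4376, 13129]].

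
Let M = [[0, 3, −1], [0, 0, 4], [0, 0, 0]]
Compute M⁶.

[[0, 0, 0], [0, 0, 0], [0, 0, 0]]

M is strictly triangular, hence nilpotent: M³ = 0, so M⁶ = 0.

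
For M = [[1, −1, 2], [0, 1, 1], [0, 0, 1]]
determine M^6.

M = I + N where N = [[0, −1, 2], [0, 0, 1], [0, 0, 0]] is strictly upper-triangular, so N^3 = 0.
(I + N)^6 = I + 6·N + 15·N^2 = [[1, −6, −3], [0, 1, 6], [0, 0, 1]].

[[1, −6, −3], [0, 1, 6], [0, 0, 1]]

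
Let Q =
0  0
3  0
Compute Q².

Q is strictly triangular, hence nilpotent: Q² = 0, so Q² = 0.

[[0, 0], [0, 0]]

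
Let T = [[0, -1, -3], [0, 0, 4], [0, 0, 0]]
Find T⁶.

[[0, 0, 0], [0, 0, 0], [0, 0, 0]]

T is strictly triangular, hence nilpotent: T³ = 0, so T⁶ = 0.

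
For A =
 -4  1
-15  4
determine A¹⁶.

A² = I (check: tr A = 0 and det A = -1), so A¹⁶ = I since 16 is even.

[[1, 0], [0, 1]]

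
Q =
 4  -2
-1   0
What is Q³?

[[80, -36], [-18, 8]]

Q² = [[18, -8], [-4, 2]]
Q³ = [[80, -36], [-18, 8]]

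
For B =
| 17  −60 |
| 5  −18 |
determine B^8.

tr B = −1 and det B = −6, so the characteristic polynomial is λ² − (−1)λ + (−6) with roots −3 and 2.
Eigenvectors give P = [[3, 4], [1, 1]] with P⁻¹ = [[−1, 4], [1, −3]], and B = P·diag(−3, 2)·P⁻¹.
Then B^8 = P·diag(6561, 256)·P⁻¹ = [[19683, 1024], [6561, 256]] · [[−1, 4], [1, −3]] = [[−18659, 75660], [−6305, 25476]].

[[−18659, 75660], [−6305, 25476]]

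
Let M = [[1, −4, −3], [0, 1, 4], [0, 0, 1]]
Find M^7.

M = I + N where N = [[0, −4, −3], [0, 0, 4], [0, 0, 0]] is strictly upper-triangular, so N^3 = 0.
(I + N)^7 = I + 7·N + 21·N^2 = [[1, −28, −357], [0, 1, 28], [0, 0, 1]].

[[1, −28, −357], [0, 1, 28], [0, 0, 1]]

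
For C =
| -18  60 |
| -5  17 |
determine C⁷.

tr C = -1 and det C = -6, so the characteristic polynomial is λ² − (-1)λ + (-6) with roots -3 and 2.
Eigenvectors give P = [[4, 3], [1, 1]] with P⁻¹ = [[1, -3], [-1, 4]], and C = P·diag(-3, 2)·P⁻¹.
Then C⁷ = P·diag(-2187, 128)·P⁻¹ = [[-8748, 384], [-2187, 128]] · [[1, -3], [-1, 4]] = [[-9132, 27780], [-2315, 7073]].

[[-9132, 27780], [-2315, 7073]]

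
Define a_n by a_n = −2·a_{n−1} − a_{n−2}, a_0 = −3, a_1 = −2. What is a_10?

47

With companion matrix Q = [[−2, −1], [1, 0]], [a_n, a_{n−1}]ᵀ = Q·[a_{n−1}, a_{n−2}]ᵀ, so [a_10, a_9]ᵀ = Q^9·[a_1, a_0]ᵀ.
Q^9 = [[−10, −9], [9, 8]], giving [a_10, a_9]ᵀ = [[47], [−42]].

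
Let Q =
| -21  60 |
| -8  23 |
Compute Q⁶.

[[-3639, 10920], [-1456, 4369]]

tr Q = 2 and det Q = -3, so the characteristic polynomial is λ² − (2)λ + (-3) with roots 3 and -1.
Eigenvectors give P = [[-5, 3], [-2, 1]] with P⁻¹ = [[1, -3], [2, -5]], and Q = P·diag(3, -1)·P⁻¹.
Then Q⁶ = P·diag(729, 1)·P⁻¹ = [[-3645, 3], [-1458, 1]] · [[1, -3], [2, -5]] = [[-3639, 10920], [-1456, 4369]].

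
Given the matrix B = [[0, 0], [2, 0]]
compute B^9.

B is strictly triangular, hence nilpotent: B^2 = 0, so B^9 = 0.

[[0, 0], [0, 0]]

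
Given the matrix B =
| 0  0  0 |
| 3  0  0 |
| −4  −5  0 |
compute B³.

[[0, 0, 0], [0, 0, 0], [0, 0, 0]]

B is strictly triangular, hence nilpotent: B³ = 0, so B³ = 0.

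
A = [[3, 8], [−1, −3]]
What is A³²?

A² = I (check: tr A = 0 and det A = −1), so A³² = I since 32 is even.

[[1, 0], [0, 1]]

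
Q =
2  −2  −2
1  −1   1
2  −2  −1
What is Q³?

[[−10, 10, 10], [−5, 5, −5], [−10, 10, 5]]

Q² = [[−2, 2, −4], [3, −3, −4], [0, 0, −5]]
Q³ = [[−10, 10, 10], [−5, 5, −5], [−10, 10, 5]]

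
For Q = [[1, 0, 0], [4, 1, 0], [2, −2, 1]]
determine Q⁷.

[[1, 0, 0], [28, 1, 0], [−154, −14, 1]]

Q = I + N where N = [[0, 0, 0], [4, 0, 0], [2, −2, 0]] is strictly lower-triangular, so N³ = 0.
(I + N)⁷ = I + 7·N + 21·N² = [[1, 0, 0], [28, 1, 0], [−154, −14, 1]].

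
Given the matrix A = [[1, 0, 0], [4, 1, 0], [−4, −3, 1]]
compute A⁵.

A = I + N where N = [[0, 0, 0], [4, 0, 0], [−4, −3, 0]] is strictly lower-triangular, so N³ = 0.
(I + N)⁵ = I + 5·N + 10·N² = [[1, 0, 0], [20, 1, 0], [−140, −15, 1]].

[[1, 0, 0], [20, 1, 0], [−140, −15, 1]]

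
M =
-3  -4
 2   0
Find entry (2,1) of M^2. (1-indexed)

-6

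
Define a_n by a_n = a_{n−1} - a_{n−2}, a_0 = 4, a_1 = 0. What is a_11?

With companion matrix M = [[1, -1], [1, 0]], [a_n, a_{n−1}]ᵀ = M·[a_{n−1}, a_{n−2}]ᵀ, so [a_11, a_10]ᵀ = M¹⁰·[a_1, a_0]ᵀ.
M¹⁰ = [[-1, 1], [-1, 0]], giving [a_11, a_10]ᵀ = [[4], [0]].

4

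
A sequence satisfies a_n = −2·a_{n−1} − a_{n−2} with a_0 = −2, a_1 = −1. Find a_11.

With companion matrix T = [[−2, −1], [1, 0]], [a_n, a_{n−1}]ᵀ = T·[a_{n−1}, a_{n−2}]ᵀ, so [a_11, a_10]ᵀ = T¹⁰·[a_1, a_0]ᵀ.
T¹⁰ = [[11, 10], [−10, −9]], giving [a_11, a_10]ᵀ = [[−31], [28]].

−31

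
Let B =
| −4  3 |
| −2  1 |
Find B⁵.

tr B = −3 and det B = 2, so the characteristic polynomial is λ² − (−3)λ + (2) with roots −1 and −2.
Eigenvectors give P = [[1, −3], [1, −2]] with P⁻¹ = [[−2, 3], [−1, 1]], and B = P·diag(−1, −2)·P⁻¹.
Then B⁵ = P·diag(−1, −32)·P⁻¹ = [[−1, 96], [−1, 64]] · [[−2, 3], [−1, 1]] = [[−94, 93], [−62, 61]].

[[−94, 93], [−62, 61]]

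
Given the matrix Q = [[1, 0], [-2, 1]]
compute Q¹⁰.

[[1, 0], [-20, 1]]

Q = I + N where N = [[0, 0], [-2, 0]] is strictly lower-triangular, so N² = 0.
(I + N)¹⁰ = I + 10·N = [[1, 0], [-20, 1]].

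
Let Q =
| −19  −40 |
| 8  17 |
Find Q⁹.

tr Q = −2 and det Q = −3, so the characteristic polynomial is λ² − (−2)λ + (−3) with roots 1 and −3.
Eigenvectors give P = [[−2, 5], [1, −2]] with P⁻¹ = [[2, 5], [1, 2]], and Q = P·diag(1, −3)·P⁻¹.
Then Q⁹ = P·diag(1, −19683)·P⁻¹ = [[−2, −98415], [1, 39366]] · [[2, 5], [1, 2]] = [[−98419, −196840], [39368, 78737]].

[[−98419, −196840], [39368, 78737]]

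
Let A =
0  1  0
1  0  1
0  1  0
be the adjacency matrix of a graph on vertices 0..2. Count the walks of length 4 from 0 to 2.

2

The number of length-4 walks from vertex 0 to vertex 2 is entry (0,2) of A^4, where A is the adjacency matrix.
A^2 = [[1, 0, 1], [0, 2, 0], [1, 0, 1]]
A^3 = [[0, 2, 0], [2, 0, 2], [0, 2, 0]]
A^4 = [[2, 0, 2], [0, 4, 0], [2, 0, 2]]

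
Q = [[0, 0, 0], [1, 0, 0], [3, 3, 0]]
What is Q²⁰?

Q is strictly triangular, hence nilpotent: Q³ = 0, so Q²⁰ = 0.

[[0, 0, 0], [0, 0, 0], [0, 0, 0]]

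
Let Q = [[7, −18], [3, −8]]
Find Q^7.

[[259, −774], [129, −386]]

tr Q = −1 and det Q = −2, so the characteristic polynomial is λ² − (−1)λ + (−2) with roots 1 and −2.
Eigenvectors give P = [[3, 2], [1, 1]] with P⁻¹ = [[1, −2], [−1, 3]], and Q = P·diag(1, −2)·P⁻¹.
Then Q^7 = P·diag(1, −128)·P⁻¹ = [[3, −256], [1, −128]] · [[1, −2], [−1, 3]] = [[259, −774], [129, −386]].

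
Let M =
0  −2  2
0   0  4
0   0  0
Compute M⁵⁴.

M is strictly triangular, hence nilpotent: M³ = 0, so M⁵⁴ = 0.

[[0, 0, 0], [0, 0, 0], [0, 0, 0]]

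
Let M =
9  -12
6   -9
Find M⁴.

[[81, 0], [0, 81]]

tr M = 0 and det M = -9, so the characteristic polynomial is λ² − (0)λ + (-9) with roots -3 and 3.
Eigenvectors give P = [[1, -2], [1, -1]] with P⁻¹ = [[-1, 2], [-1, 1]], and M = P·diag(-3, 3)·P⁻¹.
Then M⁴ = P·diag(81, 81)·P⁻¹ = [[81, -162], [81, -81]] · [[-1, 2], [-1, 1]] = [[81, 0], [0, 81]].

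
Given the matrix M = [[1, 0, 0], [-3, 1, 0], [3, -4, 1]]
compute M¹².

M = I + N where N = [[0, 0, 0], [-3, 0, 0], [3, -4, 0]] is strictly lower-triangular, so N³ = 0.
(I + N)¹² = I + 12·N + 66·N² = [[1, 0, 0], [-36, 1, 0], [828, -48, 1]].

[[1, 0, 0], [-36, 1, 0], [828, -48, 1]]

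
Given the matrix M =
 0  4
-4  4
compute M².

[[-16, 16], [-16, 0]]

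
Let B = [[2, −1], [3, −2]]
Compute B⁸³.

[[2, −1], [3, −2]]

B² = I (check: tr B = 0 and det B = −1), so B⁸³ = B since 83 is odd.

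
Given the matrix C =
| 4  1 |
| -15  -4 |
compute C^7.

C² = I (check: tr C = 0 and det C = -1), so C^7 = C since 7 is odd.

[[4, 1], [-15, -4]]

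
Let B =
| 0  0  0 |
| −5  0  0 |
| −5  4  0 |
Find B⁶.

[[0, 0, 0], [0, 0, 0], [0, 0, 0]]

B is strictly triangular, hence nilpotent: B³ = 0, so B⁶ = 0.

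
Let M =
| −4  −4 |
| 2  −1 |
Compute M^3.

[[8, −52], [26, 47]]

M^2 = [[8, 20], [−10, −7]]
M^3 = [[8, −52], [26, 47]]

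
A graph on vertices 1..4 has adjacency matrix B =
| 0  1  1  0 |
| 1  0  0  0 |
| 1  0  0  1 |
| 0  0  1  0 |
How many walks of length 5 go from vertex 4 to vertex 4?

0

The number of length-5 walks from vertex 4 to vertex 4 is entry (4,4) of B^5, where B is the adjacency matrix.
B^2 = [[2, 0, 0, 1], [0, 1, 1, 0], [0, 1, 2, 0], [1, 0, 0, 1]]
B^3 = [[0, 2, 3, 0], [2, 0, 0, 1], [3, 0, 0, 2], [0, 1, 2, 0]]
B^4 = [[5, 0, 0, 3], [0, 2, 3, 0], [0, 3, 5, 0], [3, 0, 0, 2]]
B^5 = [[0, 5, 8, 0], [5, 0, 0, 3], [8, 0, 0, 5], [0, 3, 5, 0]]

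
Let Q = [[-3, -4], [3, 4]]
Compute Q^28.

Q² = Q (a projection; rank 1, trace 1), so Q^28 = Q.

[[-3, -4], [3, 4]]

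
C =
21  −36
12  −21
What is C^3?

[[189, −324], [108, −189]]

tr C = 0 and det C = −9, so the characteristic polynomial is λ² − (0)λ + (−9) with roots 3 and −3.
Eigenvectors give P = [[2, 3], [1, 2]] with P⁻¹ = [[2, −3], [−1, 2]], and C = P·diag(3, −3)·P⁻¹.
Then C^3 = P·diag(27, −27)·P⁻¹ = [[54, −81], [27, −54]] · [[2, −3], [−1, 2]] = [[189, −324], [108, −189]].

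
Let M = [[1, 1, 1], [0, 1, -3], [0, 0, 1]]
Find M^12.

[[1, 12, -186], [0, 1, -36], [0, 0, 1]]

M = I + N where N = [[0, 1, 1], [0, 0, -3], [0, 0, 0]] is strictly upper-triangular, so N^3 = 0.
(I + N)^12 = I + 12·N + 66·N^2 = [[1, 12, -186], [0, 1, -36], [0, 0, 1]].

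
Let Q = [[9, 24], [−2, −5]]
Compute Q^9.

tr Q = 4 and det Q = 3, so the characteristic polynomial is λ² − (4)λ + (3) with roots 1 and 3.
Eigenvectors give P = [[−3, −4], [1, 1]] with P⁻¹ = [[1, 4], [−1, −3]], and Q = P·diag(1, 3)·P⁻¹.
Then Q^9 = P·diag(1, 19683)·P⁻¹ = [[−3, −78732], [1, 19683]] · [[1, 4], [−1, −3]] = [[78729, 236184], [−19682, −59045]].

[[78729, 236184], [−19682, −59045]]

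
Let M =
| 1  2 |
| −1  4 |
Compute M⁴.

M² = [[−1, 10], [−5, 14]]
M³ = [[−11, 38], [−19, 46]]
M⁴ = [[−49, 130], [−65, 146]]

[[−49, 130], [−65, 146]]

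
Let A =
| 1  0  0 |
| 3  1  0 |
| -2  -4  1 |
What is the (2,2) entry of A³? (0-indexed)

A = I + N where N = [[0, 0, 0], [3, 0, 0], [-2, -4, 0]] is strictly lower-triangular, so N³ = 0.
(I + N)³ = I + 3·N + 3·N² = [[1, 0, 0], [9, 1, 0], [-42, -12, 1]].

1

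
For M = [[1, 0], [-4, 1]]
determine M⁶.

M = I + N where N = [[0, 0], [-4, 0]] is strictly lower-triangular, so N² = 0.
(I + N)⁶ = I + 6·N = [[1, 0], [-24, 1]].

[[1, 0], [-24, 1]]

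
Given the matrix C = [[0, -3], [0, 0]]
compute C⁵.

C is strictly triangular, hence nilpotent: C² = 0, so C⁵ = 0.

[[0, 0], [0, 0]]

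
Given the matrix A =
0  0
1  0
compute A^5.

A is strictly triangular, hence nilpotent: A^2 = 0, so A^5 = 0.

[[0, 0], [0, 0]]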